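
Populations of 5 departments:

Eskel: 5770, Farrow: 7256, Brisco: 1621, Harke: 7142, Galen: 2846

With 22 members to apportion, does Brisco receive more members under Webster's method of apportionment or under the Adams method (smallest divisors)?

Webster: Eskel 5, Farrow 7, Brisco 1, Harke 6, Galen 3.
Adams: Eskel 5, Farrow 6, Brisco 2, Harke 6, Galen 3.
Brisco gets 1 under Webster and 2 under Adams.

Adams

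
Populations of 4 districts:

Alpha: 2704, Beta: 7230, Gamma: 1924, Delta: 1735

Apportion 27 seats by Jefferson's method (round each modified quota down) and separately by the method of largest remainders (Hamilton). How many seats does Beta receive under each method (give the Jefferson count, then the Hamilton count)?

Jefferson: Alpha 5, Beta 15, Gamma 4, Delta 3.
Hamilton: Alpha 5, Beta 14, Gamma 4, Delta 4.
Beta gets 15 under Jefferson and 14 under Hamilton.

15 and 14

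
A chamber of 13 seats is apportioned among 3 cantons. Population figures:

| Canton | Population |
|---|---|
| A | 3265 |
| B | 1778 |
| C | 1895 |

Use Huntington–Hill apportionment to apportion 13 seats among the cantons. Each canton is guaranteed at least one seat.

A: 6, B: 3, C: 4

With divisor 530: modified quotas A 6.160, B 3.355, C 3.575.
Geometric-mean thresholds: A √(6·7)=6.481, B √(3·4)=3.464, C √(3·4)=3.464.
Each quota rounded against its threshold gives A 6, B 3, C 4 (total 13).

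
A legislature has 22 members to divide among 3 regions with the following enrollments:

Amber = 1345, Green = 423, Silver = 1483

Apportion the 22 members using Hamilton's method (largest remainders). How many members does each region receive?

Amber=9; Green=3; Silver=10

The standard divisor is 3251/22 ≈ 147.773.
Standard quotas: Amber 9.102, Green 2.863, Silver 10.036.
Lower quotas: Amber 9, Green 2, Silver 10 (sum 21, leaving 1 seat).
Remainders in descending order: Green 0.863, Amber 0.102, Silver 0.036.
Largest remainder: Green receives the extra seat.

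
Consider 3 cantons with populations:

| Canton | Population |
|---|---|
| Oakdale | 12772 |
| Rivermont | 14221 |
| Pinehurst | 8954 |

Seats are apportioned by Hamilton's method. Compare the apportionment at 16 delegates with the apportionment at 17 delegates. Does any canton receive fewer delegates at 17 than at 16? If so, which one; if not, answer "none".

none

At 16 seats: Oakdale 6, Rivermont 6, Pinehurst 4.
At 17 seats: Oakdale 6, Rivermont 7, Pinehurst 4.
No canton's allocation decreased.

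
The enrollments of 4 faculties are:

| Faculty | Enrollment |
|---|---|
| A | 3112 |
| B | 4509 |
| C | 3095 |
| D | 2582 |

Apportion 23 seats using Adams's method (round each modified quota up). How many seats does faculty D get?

5

Standard divisor 13298/23 ≈ 578.174; standard quotas: A 5.382, B 7.799, C 5.353, D 4.466.
Rounding up gives 6, 8, 6, 5 = 25 seats, so the divisor must be adjusted.
With modified divisor 630: modified quotas A 4.940, B 7.157, C 4.913, D 4.098.
Rounding up: A 5, B 8, C 5, D 5 (total 23).
D receives 5.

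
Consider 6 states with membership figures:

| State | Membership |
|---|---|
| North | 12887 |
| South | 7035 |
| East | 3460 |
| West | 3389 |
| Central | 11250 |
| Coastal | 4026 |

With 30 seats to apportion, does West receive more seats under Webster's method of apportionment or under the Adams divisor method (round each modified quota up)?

Webster: North 9, South 5, East 3, West 2, Central 8, Coastal 3.
Adams: North 9, South 5, East 3, West 3, Central 7, Coastal 3.
West gets 2 under Webster and 3 under Adams.

Adams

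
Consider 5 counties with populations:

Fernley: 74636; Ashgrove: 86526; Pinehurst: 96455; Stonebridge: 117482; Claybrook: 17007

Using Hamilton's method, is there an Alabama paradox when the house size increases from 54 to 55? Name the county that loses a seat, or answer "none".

Claybrook

At 54 seats: Fernley 10, Ashgrove 12, Pinehurst 13, Stonebridge 16, Claybrook 3.
At 55 seats: Fernley 10, Ashgrove 12, Pinehurst 14, Stonebridge 17, Claybrook 2.
Claybrook drops from 3 to 2.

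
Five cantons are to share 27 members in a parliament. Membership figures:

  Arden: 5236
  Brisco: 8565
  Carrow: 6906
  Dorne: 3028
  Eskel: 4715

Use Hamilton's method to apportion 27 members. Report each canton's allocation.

The standard divisor is 28450/27 ≈ 1053.704.
Standard quotas: Arden 4.9691, Brisco 8.1285, Carrow 6.5540, Dorne 2.8737, Eskel 4.4747.
Lower quotas: Arden 4, Brisco 8, Carrow 6, Dorne 2, Eskel 4 (sum 24, leaving 3 seats).
Remainders in descending order: Arden 0.9691, Dorne 0.8737, Carrow 0.5540, Eskel 0.4747, Brisco 0.1285.
The surplus seats go to Arden, Dorne, Carrow.

Arden: 5; Brisco: 8; Carrow: 7; Dorne: 3; Eskel: 4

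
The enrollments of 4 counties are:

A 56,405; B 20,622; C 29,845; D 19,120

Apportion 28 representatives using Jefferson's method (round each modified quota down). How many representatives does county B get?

4

Standard divisor 125992/28 ≈ 4499.714; standard quotas: A 12.535, B 4.583, C 6.633, D 4.249.
Rounding down gives 12, 4, 6, 4 = 26 seats, so the divisor must be adjusted.
With modified divisor 4200: modified quotas A 13.430, B 4.910, C 7.106, D 4.552.
Rounding down: A 13, B 4, C 7, D 4 (total 28).
B receives 4.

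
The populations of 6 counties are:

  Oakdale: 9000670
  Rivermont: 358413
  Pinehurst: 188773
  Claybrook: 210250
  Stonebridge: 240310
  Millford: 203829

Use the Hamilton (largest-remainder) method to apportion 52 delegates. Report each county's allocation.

Oakdale 46, Rivermont 2, Pinehurst 1, Claybrook 1, Stonebridge 1, Millford 1

Total 10202245; standard divisor 10202245/52 ≈ 196197.019.
Standard quotas: Oakdale 45.8757, Rivermont 1.8268, Pinehurst 0.9622, Claybrook 1.0716, Stonebridge 1.2248, Millford 1.0389.
Lower quotas: Oakdale 45, Rivermont 1, Pinehurst 0, Claybrook 1, Stonebridge 1, Millford 1 (sum 49, leaving 3 seats).
Remainders in descending order: Pinehurst 0.9622, Oakdale 0.8757, Rivermont 0.8268, Stonebridge 0.2248, Claybrook 0.0716, Millford 0.0389.
The surplus seats go to Pinehurst, Oakdale, Rivermont.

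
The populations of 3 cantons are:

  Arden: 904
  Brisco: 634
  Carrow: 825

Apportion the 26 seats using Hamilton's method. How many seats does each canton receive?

Standard divisor: 2363 ÷ 26 ≈ 90.885.
Standard quotas: Arden 9.947, Brisco 6.976, Carrow 9.077.
Lower quotas: Arden 9, Brisco 6, Carrow 9 (sum 24, leaving 2 seats).
Remainders in descending order: Brisco 0.976, Arden 0.947, Carrow 0.077.
The surplus seats go to Brisco, Arden.

Arden 10, Brisco 7, Carrow 9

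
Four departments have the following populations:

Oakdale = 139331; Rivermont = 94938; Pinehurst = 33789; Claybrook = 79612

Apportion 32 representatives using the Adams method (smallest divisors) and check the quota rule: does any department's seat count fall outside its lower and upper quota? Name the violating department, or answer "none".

none

Standard quotas: Oakdale 12.824, Rivermont 8.738, Pinehurst 3.110, Claybrook 7.328.
Adams allocation: Oakdale 13, Rivermont 9, Pinehurst 3, Claybrook 7.
Every allocation lies between the lower and upper quota.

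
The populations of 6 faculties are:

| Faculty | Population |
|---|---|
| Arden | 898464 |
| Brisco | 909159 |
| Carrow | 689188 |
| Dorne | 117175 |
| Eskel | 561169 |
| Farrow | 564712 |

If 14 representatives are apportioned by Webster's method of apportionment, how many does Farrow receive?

Standard divisor 3739867/14 ≈ 267133.357; standard quotas: Arden 3.363, Brisco 3.403, Carrow 2.580, Dorne 0.439, Eskel 2.101, Farrow 2.114.
Rounding to the nearest integer gives 3, 3, 3, 0, 2, 2 = 13 seats, so the divisor must be adjusted.
With modified divisor 258200: modified quotas Arden 3.480, Brisco 3.521, Carrow 2.669, Dorne 0.454, Eskel 2.173, Farrow 2.187.
Rounding to the nearest integer: Arden 3, Brisco 4, Carrow 3, Dorne 0, Eskel 2, Farrow 2 (total 14).
Farrow receives 2.

2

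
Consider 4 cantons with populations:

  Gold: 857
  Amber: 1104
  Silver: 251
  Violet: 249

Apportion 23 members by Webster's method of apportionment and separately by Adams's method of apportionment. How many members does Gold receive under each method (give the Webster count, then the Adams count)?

Webster: Gold 8, Amber 11, Silver 2, Violet 2.
Adams: Gold 7, Amber 10, Silver 3, Violet 3.
Gold gets 8 under Webster and 7 under Adams.

8 and 7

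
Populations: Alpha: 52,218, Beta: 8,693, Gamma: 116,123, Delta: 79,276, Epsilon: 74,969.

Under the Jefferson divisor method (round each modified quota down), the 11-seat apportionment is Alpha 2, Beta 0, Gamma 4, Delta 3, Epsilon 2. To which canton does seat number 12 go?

Epsilon

Priority for the next seat is population ÷ (current seats + 1).
Priorities: Alpha 17406.000, Beta 8693.000, Gamma 23224.600, Delta 19819.000, Epsilon 24989.667.
Highest priority: Epsilon.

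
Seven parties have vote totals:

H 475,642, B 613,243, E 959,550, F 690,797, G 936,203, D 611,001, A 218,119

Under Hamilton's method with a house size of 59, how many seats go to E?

13

Total 4504555; standard divisor 4504555/59 ≈ 76348.39.
Standard quotas: H 6.2299, B 8.0322, E 12.5680, F 9.0480, G 12.2622, D 8.0028, A 2.8569.
Lower quotas: H 6, B 8, E 12, F 9, G 12, D 8, A 2 (sum 57, leaving 2 seats).
Remainders in descending order: A 0.8569, E 0.5680, G 0.2622, H 0.2299, F 0.0480, B 0.0322, D 0.0028.
The surplus seats go to A, E.
E receives 13.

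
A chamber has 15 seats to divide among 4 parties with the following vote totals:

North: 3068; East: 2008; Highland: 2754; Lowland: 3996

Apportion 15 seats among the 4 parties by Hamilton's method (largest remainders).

The standard divisor is 11826/15 ≈ 788.4.
Standard quotas: North 3.891, East 2.547, Highland 3.493, Lowland 5.068.
Lower quotas: North 3, East 2, Highland 3, Lowland 5 (sum 13, leaving 2 seats).
Remainders in descending order: North 0.891, East 0.547, Highland 0.493, Lowland 0.068.
Largest remainders: North, East receive the extra seats.

North: 4; East: 3; Highland: 3; Lowland: 5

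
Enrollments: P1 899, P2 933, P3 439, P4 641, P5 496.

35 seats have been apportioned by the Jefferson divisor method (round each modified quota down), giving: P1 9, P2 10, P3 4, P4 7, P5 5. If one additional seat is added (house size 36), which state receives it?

Priority for the next seat is population ÷ (current seats + 1).
Priorities: P1 89.900, P2 84.818, P3 87.800, P4 80.125, P5 82.667.
Highest priority: P1.

P1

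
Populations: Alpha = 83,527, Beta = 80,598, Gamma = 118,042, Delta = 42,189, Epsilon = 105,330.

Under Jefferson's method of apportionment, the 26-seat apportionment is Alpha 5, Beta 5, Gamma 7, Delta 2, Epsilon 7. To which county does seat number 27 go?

Gamma

Priority for the next seat is population ÷ (current seats + 1).
Priorities: Alpha 13921.167, Beta 13433.000, Gamma 14755.250, Delta 14063.000, Epsilon 13166.250.
Highest priority: Gamma.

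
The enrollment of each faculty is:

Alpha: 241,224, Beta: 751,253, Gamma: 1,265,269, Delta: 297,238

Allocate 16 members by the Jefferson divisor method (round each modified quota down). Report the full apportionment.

Standard divisor 2554984/16 ≈ 159686.5; standard quotas: Alpha 1.511, Beta 4.705, Gamma 7.923, Delta 1.861.
Rounding down gives 1, 4, 7, 1 = 13 seats, so the divisor must be adjusted.
With modified divisor 144600: modified quotas Alpha 1.668, Beta 5.195, Gamma 8.750, Delta 2.056.
Rounding down: Alpha 1, Beta 5, Gamma 8, Delta 2 (total 16).

Alpha: 1; Beta: 5; Gamma: 8; Delta: 2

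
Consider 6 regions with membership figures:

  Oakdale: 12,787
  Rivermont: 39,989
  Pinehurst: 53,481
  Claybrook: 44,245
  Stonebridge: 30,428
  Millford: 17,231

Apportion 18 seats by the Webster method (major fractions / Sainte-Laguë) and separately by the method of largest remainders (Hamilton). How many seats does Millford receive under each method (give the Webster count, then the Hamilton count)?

Webster: Oakdale 1, Rivermont 3, Pinehurst 5, Claybrook 4, Stonebridge 3, Millford 2.
Hamilton: Oakdale 1, Rivermont 4, Pinehurst 5, Claybrook 4, Stonebridge 3, Millford 1.
Millford gets 2 under Webster and 1 under Hamilton.

2 and 1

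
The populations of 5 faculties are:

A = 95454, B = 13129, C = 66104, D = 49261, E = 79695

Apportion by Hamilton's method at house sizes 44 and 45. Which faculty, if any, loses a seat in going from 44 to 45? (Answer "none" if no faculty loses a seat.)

At 44 seats: A 14, B 2, C 10, D 7, E 11.
At 45 seats: A 14, B 2, C 10, D 7, E 12.
No faculty's allocation decreased.

none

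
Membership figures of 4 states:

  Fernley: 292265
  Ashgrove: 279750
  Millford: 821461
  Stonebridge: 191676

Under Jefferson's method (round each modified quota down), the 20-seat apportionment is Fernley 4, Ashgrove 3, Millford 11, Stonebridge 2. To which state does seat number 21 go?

Ashgrove

Priority for the next seat is population ÷ (current seats + 1).
Priorities: Fernley 58453.000, Ashgrove 69937.500, Millford 68455.083, Stonebridge 63892.000.
Highest priority: Ashgrove.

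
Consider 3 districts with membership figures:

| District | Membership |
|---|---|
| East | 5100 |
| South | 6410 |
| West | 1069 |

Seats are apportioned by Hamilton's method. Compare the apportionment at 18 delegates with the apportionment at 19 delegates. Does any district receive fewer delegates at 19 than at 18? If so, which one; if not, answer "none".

West

At 18 seats: East 7, South 9, West 2.
At 19 seats: East 8, South 10, West 1.
West drops from 2 to 1.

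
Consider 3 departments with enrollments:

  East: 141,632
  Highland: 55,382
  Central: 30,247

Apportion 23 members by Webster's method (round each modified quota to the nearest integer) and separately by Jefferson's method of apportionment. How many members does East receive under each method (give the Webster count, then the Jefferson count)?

14 and 15

Webster: East 14, Highland 6, Central 3.
Jefferson: East 15, Highland 5, Central 3.
East gets 14 under Webster and 15 under Jefferson.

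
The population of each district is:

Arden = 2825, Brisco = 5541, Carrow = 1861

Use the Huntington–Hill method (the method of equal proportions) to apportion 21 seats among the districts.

With divisor 499: modified quotas Arden 5.661, Brisco 11.104, Carrow 3.729.
Geometric-mean thresholds: Arden √(5·6)=5.477, Brisco √(11·12)=11.489, Carrow √(3·4)=3.464.
Each quota rounded against its threshold gives Arden 6, Brisco 11, Carrow 4 (total 21).

Arden: 6, Brisco: 11, Carrow: 4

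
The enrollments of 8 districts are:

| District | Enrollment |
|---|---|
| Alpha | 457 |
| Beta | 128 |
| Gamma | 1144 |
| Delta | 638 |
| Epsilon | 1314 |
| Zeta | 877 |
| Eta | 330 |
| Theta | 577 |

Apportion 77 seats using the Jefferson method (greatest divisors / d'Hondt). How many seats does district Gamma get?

Standard divisor 5465/77 ≈ 70.974; standard quotas: Alpha 6.439, Beta 1.803, Gamma 16.119, Delta 8.989, Epsilon 18.514, Zeta 12.357, Eta 4.650, Theta 8.130.
Rounding down gives 6, 1, 16, 8, 18, 12, 4, 8 = 73 seats, so the divisor must be adjusted.
With modified divisor 67: modified quotas Alpha 6.821, Beta 1.910, Gamma 17.075, Delta 9.522, Epsilon 19.612, Zeta 13.090, Eta 4.925, Theta 8.612.
Rounding down: Alpha 6, Beta 1, Gamma 17, Delta 9, Epsilon 19, Zeta 13, Eta 4, Theta 8 (total 77).
Gamma receives 17.

17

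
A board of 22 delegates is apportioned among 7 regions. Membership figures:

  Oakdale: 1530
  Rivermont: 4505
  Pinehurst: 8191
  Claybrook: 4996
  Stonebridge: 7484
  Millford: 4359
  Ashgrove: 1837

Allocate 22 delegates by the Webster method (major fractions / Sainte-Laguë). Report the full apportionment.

Standard divisor 32902/22 ≈ 1495.545; standard quotas: Oakdale 1.023, Rivermont 3.012, Pinehurst 5.477, Claybrook 3.341, Stonebridge 5.004, Millford 2.915, Ashgrove 1.228.
Rounding to the nearest integer gives 1, 3, 5, 3, 5, 3, 1 = 21 seats, so the divisor must be adjusted.
With modified divisor 1460: modified quotas Oakdale 1.048, Rivermont 3.086, Pinehurst 5.610, Claybrook 3.422, Stonebridge 5.126, Millford 2.986, Ashgrove 1.258.
Rounding to the nearest integer: Oakdale 1, Rivermont 3, Pinehurst 6, Claybrook 3, Stonebridge 5, Millford 3, Ashgrove 1 (total 22).

Oakdale 1, Rivermont 3, Pinehurst 6, Claybrook 3, Stonebridge 5, Millford 3, Ashgrove 1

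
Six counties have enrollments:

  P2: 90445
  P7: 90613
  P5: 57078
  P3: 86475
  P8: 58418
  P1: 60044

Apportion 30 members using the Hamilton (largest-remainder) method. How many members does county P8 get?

The standard divisor is 443073/30 ≈ 14769.1.
Standard quotas: P2 6.1239, P7 6.1353, P5 3.8647, P3 5.8551, P8 3.9554, P1 4.0655.
Lower quotas: P2 6, P7 6, P5 3, P3 5, P8 3, P1 4 (sum 27, leaving 3 seats).
Remainders in descending order: P8 0.9554, P5 0.8647, P3 0.8551, P7 0.1353, P2 0.1239, P1 0.0655.
Largest remainders: P8, P5, P3 receive the extra seats.
P8 receives 4.

4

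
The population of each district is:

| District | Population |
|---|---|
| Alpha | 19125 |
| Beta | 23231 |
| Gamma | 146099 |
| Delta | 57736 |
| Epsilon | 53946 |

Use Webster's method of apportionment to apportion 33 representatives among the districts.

Standard divisor 300137/33 ≈ 9095.061; standard quotas: Alpha 2.103, Beta 2.554, Gamma 16.064, Delta 6.348, Epsilon 5.931.
Rounding to the nearest integer gives Alpha 2, Beta 3, Gamma 16, Delta 6, Epsilon 6 — total 33, matching the house size, so no adjustment is needed.

Alpha: 2, Beta: 3, Gamma: 16, Delta: 6, Epsilon: 6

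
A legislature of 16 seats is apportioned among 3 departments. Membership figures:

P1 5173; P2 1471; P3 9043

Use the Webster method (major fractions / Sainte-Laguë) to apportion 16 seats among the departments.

P1 5, P2 2, P3 9

Standard divisor 15687/16 ≈ 980.438; standard quotas: P1 5.276, P2 1.500, P3 9.223.
Rounding to the nearest integer gives P1 5, P2 2, P3 9 — total 16, matching the house size, so no adjustment is needed.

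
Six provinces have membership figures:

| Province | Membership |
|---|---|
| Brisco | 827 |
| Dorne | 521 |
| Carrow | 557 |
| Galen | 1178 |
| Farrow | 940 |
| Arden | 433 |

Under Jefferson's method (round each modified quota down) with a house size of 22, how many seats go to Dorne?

Standard divisor 4456/22 ≈ 202.545; standard quotas: Brisco 4.083, Dorne 2.572, Carrow 2.750, Galen 5.816, Farrow 4.641, Arden 2.138.
Rounding down gives 4, 2, 2, 5, 4, 2 = 19 seats, so the divisor must be adjusted.
With modified divisor 180: modified quotas Brisco 4.594, Dorne 2.894, Carrow 3.094, Galen 6.544, Farrow 5.222, Arden 2.406.
Rounding down: Brisco 4, Dorne 2, Carrow 3, Galen 6, Farrow 5, Arden 2 (total 22).
Dorne receives 2.

2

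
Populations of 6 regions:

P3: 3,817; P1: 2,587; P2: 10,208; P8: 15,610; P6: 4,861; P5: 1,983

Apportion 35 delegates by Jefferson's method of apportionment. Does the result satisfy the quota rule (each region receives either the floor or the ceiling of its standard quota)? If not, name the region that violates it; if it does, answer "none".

Standard quotas: P3 3.420, P1 2.318, P2 9.146, P8 13.985, P6 4.355, P5 1.777.
Jefferson allocation: P3 3, P1 2, P2 10, P8 15, P6 4, P5 1.
P8 has quota 13.985 (lower 13, upper 14) but receives 15 — outside the quota interval.

P8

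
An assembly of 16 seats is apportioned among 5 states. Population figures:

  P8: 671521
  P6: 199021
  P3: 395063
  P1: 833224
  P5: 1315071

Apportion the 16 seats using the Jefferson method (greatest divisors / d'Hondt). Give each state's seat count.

Standard divisor 3413900/16 ≈ 213368.75; standard quotas: P8 3.147, P6 0.933, P3 1.852, P1 3.905, P5 6.163.
Rounding down gives 3, 0, 1, 3, 6 = 13 seats, so the divisor must be adjusted.
With modified divisor 192700: modified quotas P8 3.485, P6 1.033, P3 2.050, P1 4.324, P5 6.824.
Rounding down: P8 3, P6 1, P3 2, P1 4, P5 6 (total 16).

P8=3, P6=1, P3=2, P1=4, P5=6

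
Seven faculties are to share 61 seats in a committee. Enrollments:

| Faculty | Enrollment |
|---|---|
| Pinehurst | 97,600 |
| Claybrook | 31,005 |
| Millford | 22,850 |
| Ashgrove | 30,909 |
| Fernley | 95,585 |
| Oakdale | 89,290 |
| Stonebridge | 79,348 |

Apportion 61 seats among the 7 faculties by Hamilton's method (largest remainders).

Pinehurst 14; Claybrook 4; Millford 3; Ashgrove 4; Fernley 13; Oakdale 12; Stonebridge 11

Standard divisor: 446587 ÷ 61 ≈ 7321.098.
Standard quotas: Pinehurst 13.3313, Claybrook 4.2350, Millford 3.1211, Ashgrove 4.2219, Fernley 13.0561, Oakdale 12.1963, Stonebridge 10.8383.
Lower quotas: Pinehurst 13, Claybrook 4, Millford 3, Ashgrove 4, Fernley 13, Oakdale 12, Stonebridge 10 (sum 59, leaving 2 seats).
Remainders in descending order: Stonebridge 0.8383, Pinehurst 0.3313, Claybrook 0.2350, Ashgrove 0.2219, Oakdale 0.1963, Millford 0.1211, Fernley 0.0561.
Largest remainders: Stonebridge, Pinehurst receive the extra seats.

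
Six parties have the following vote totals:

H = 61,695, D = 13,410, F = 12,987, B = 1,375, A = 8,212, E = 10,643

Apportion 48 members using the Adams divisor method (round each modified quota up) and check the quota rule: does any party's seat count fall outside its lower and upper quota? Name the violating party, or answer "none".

Standard quotas: H 27.338, D 5.942, F 5.755, B 0.609, A 3.639, E 4.716.
Adams allocation: H 26, D 6, F 6, B 1, A 4, E 5.
H has quota 27.338 (lower 27, upper 28) but receives 26 — outside the quota interval.

H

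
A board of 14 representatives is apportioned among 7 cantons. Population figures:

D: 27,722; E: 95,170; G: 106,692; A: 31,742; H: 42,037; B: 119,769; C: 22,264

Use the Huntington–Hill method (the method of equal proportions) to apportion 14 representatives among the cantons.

D: 1, E: 3, G: 3, A: 1, H: 1, B: 4, C: 1

With divisor 32687: modified quotas D 0.848, E 2.912, G 3.264, A 0.971, H 1.286, B 3.664, C 0.681.
Geometric-mean thresholds: D (min 1), E √(2·3)=2.449, G √(3·4)=3.464, A (min 1), H √(1·2)=1.414, B √(3·4)=3.464, C (min 1).
Each quota rounded against its threshold gives D 1, E 3, G 3, A 1, H 1, B 4, C 1 (total 14).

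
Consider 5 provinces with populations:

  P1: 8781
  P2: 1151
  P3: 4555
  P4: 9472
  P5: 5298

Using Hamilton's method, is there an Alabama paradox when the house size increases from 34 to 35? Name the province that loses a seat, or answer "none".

P2

At 34 seats: P1 10, P2 2, P3 5, P4 11, P5 6.
At 35 seats: P1 11, P2 1, P3 6, P4 11, P5 6.
P2 drops from 2 to 1.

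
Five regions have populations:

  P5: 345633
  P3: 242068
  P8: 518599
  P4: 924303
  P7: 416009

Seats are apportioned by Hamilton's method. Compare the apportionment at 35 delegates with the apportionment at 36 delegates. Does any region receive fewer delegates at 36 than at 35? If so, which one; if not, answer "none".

At 35 seats: P5 5, P3 4, P8 7, P4 13, P7 6.
At 36 seats: P5 5, P3 3, P8 8, P4 14, P7 6.
P3 drops from 4 to 3.

P3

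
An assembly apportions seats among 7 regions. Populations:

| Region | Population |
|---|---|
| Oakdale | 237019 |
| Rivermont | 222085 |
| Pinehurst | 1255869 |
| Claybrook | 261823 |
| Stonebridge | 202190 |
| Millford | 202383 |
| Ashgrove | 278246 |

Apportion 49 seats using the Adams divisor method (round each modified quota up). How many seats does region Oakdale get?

5

Standard divisor 2659615/49 ≈ 54277.857; standard quotas: Oakdale 4.367, Rivermont 4.092, Pinehurst 23.138, Claybrook 4.824, Stonebridge 3.725, Millford 3.729, Ashgrove 5.126.
Rounding up gives 5, 5, 24, 5, 4, 4, 6 = 53 seats, so the divisor must be adjusted.
With modified divisor 58200: modified quotas Oakdale 4.072, Rivermont 3.816, Pinehurst 21.579, Claybrook 4.499, Stonebridge 3.474, Millford 3.477, Ashgrove 4.781.
Rounding up: Oakdale 5, Rivermont 4, Pinehurst 22, Claybrook 5, Stonebridge 4, Millford 4, Ashgrove 5 (total 49).
Oakdale receives 5.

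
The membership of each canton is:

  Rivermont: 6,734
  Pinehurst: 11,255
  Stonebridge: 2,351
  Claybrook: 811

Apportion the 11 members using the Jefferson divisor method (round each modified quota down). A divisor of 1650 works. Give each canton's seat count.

Rivermont=4, Pinehurst=6, Stonebridge=1, Claybrook=0

With modified divisor 1650: modified quotas Rivermont 4.081, Pinehurst 6.821, Stonebridge 1.425, Claybrook 0.492.
Rounding down: Rivermont 4, Pinehurst 6, Stonebridge 1, Claybrook 0 (total 11).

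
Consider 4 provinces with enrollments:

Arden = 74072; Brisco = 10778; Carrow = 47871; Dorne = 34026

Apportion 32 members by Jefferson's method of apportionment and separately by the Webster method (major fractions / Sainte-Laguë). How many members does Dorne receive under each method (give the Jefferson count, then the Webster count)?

Jefferson: Arden 15, Brisco 2, Carrow 9, Dorne 6.
Webster: Arden 14, Brisco 2, Carrow 9, Dorne 7.
Dorne gets 6 under Jefferson and 7 under Webster.

6 and 7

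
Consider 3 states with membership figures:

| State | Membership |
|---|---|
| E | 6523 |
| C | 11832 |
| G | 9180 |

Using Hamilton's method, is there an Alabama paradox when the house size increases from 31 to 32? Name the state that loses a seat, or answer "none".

E

At 31 seats: E 8, C 13, G 10.
At 32 seats: E 7, C 14, G 11.
E drops from 8 to 7.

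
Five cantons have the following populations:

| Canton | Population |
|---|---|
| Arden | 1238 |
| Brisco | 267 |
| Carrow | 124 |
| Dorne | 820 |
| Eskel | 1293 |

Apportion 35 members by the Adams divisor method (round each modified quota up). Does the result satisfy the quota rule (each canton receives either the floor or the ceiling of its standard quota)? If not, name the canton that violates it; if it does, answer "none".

none

Standard quotas: Arden 11.579, Brisco 2.497, Carrow 1.160, Dorne 7.670, Eskel 12.094.
Adams allocation: Arden 11, Brisco 3, Carrow 2, Dorne 7, Eskel 12.
Every allocation lies between the lower and upper quota.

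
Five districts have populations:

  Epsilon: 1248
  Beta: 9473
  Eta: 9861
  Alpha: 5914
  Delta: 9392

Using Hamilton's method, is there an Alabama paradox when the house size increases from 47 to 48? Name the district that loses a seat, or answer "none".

none

At 47 seats: Epsilon 2, Beta 12, Eta 13, Alpha 8, Delta 12.
At 48 seats: Epsilon 2, Beta 13, Eta 13, Alpha 8, Delta 12.
No district's allocation decreased.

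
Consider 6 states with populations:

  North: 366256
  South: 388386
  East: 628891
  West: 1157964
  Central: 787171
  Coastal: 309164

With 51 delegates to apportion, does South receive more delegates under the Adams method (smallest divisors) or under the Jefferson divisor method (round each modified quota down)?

Adams: North 5, South 6, East 9, West 15, Central 11, Coastal 5.
Jefferson: North 5, South 5, East 9, West 17, Central 11, Coastal 4.
South gets 6 under Adams and 5 under Jefferson.

Adams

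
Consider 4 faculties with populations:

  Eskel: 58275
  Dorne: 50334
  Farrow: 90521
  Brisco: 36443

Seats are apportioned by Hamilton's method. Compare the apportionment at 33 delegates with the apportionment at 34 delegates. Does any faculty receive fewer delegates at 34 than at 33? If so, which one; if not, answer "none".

none

At 33 seats: Eskel 8, Dorne 7, Farrow 13, Brisco 5.
At 34 seats: Eskel 9, Dorne 7, Farrow 13, Brisco 5.
No faculty's allocation decreased.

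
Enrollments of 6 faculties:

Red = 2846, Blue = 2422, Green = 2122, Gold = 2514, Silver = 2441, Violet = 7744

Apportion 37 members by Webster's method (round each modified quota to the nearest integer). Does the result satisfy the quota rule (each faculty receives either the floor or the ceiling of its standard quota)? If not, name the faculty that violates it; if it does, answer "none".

none

Standard quotas: Red 5.242, Blue 4.461, Green 3.908, Gold 4.630, Silver 4.496, Violet 14.263.
Webster allocation: Red 5, Blue 4, Green 4, Gold 5, Silver 5, Violet 14.
Every allocation lies between the lower and upper quota.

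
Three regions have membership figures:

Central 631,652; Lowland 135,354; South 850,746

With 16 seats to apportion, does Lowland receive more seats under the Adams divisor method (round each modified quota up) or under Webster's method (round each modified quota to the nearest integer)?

Adams

Adams: Central 6, Lowland 2, South 8.
Webster: Central 6, Lowland 1, South 9.
Lowland gets 2 under Adams and 1 under Webster.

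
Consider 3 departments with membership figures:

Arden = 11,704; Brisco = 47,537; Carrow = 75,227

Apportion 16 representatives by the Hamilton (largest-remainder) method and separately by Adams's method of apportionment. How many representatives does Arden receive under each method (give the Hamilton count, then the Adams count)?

1 and 2

Hamilton: Arden 1, Brisco 6, Carrow 9.
Adams: Arden 2, Brisco 6, Carrow 8.
Arden gets 1 under Hamilton and 2 under Adams.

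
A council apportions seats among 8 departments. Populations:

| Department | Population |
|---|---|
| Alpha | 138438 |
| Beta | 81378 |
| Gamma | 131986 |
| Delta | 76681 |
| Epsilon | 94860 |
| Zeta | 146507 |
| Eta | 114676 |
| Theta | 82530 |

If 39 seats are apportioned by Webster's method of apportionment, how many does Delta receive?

3

Standard divisor 867056/39 ≈ 22232.205; standard quotas: Alpha 6.227, Beta 3.660, Gamma 5.937, Delta 3.449, Epsilon 4.267, Zeta 6.590, Eta 5.158, Theta 3.712.
Rounding to the nearest integer gives Alpha 6, Beta 4, Gamma 6, Delta 3, Epsilon 4, Zeta 7, Eta 5, Theta 4 — total 39, matching the house size, so no adjustment is needed.
Delta receives 3.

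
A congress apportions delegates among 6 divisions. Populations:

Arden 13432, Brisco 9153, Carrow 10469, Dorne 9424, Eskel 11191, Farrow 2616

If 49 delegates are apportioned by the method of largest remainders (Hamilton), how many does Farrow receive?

Standard divisor: 56285 ÷ 49 ≈ 1148.673.
Standard quotas: Arden 11.6935, Brisco 7.9683, Carrow 9.1140, Dorne 8.2042, Eskel 9.7425, Farrow 2.2774.
Lower quotas: Arden 11, Brisco 7, Carrow 9, Dorne 8, Eskel 9, Farrow 2 (sum 46, leaving 3 seats).
Remainders in descending order: Brisco 0.9683, Eskel 0.7425, Arden 0.6935, Farrow 0.2774, Dorne 0.2042, Carrow 0.1140.
The surplus seats go to Brisco, Eskel, Arden.
Farrow receives 2.

2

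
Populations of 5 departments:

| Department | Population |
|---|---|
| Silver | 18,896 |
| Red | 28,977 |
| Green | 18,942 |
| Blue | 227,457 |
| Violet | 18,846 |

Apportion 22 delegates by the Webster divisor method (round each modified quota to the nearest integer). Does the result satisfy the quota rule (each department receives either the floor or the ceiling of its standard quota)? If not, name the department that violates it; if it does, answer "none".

Blue

Standard quotas: Silver 1.328, Red 2.036, Green 1.331, Blue 15.981, Violet 1.324.
Webster allocation: Silver 1, Red 2, Green 1, Blue 17, Violet 1.
Blue has quota 15.981 (lower 15, upper 16) but receives 17 — outside the quota interval.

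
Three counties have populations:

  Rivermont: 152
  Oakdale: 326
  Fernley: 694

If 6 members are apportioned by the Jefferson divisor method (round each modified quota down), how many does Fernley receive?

Standard divisor 1172/6 ≈ 195.333; standard quotas: Rivermont 0.778, Oakdale 1.669, Fernley 3.553.
Rounding down gives 0, 1, 3 = 4 seats, so the divisor must be adjusted.
With modified divisor 160: modified quotas Rivermont 0.950, Oakdale 2.038, Fernley 4.338.
Rounding down: Rivermont 0, Oakdale 2, Fernley 4 (total 6).
Fernley receives 4.

4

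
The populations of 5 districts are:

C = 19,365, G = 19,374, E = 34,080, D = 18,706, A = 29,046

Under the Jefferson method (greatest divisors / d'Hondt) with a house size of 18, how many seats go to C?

3

Standard divisor 120571/18 ≈ 6698.389; standard quotas: C 2.891, G 2.892, E 5.088, D 2.793, A 4.336.
Rounding down gives 2, 2, 5, 2, 4 = 15 seats, so the divisor must be adjusted.
With modified divisor 6000: modified quotas C 3.228, G 3.229, E 5.680, D 3.118, A 4.841.
Rounding down: C 3, G 3, E 5, D 3, A 4 (total 18).
C receives 3.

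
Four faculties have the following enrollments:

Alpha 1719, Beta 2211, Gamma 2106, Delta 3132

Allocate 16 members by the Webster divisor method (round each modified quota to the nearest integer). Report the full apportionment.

Standard divisor 9168/16 ≈ 573; standard quotas: Alpha 3.000, Beta 3.859, Gamma 3.675, Delta 5.466.
Rounding to the nearest integer gives Alpha 3, Beta 4, Gamma 4, Delta 5 — total 16, matching the house size, so no adjustment is needed.

Alpha: 3, Beta: 4, Gamma: 4, Delta: 5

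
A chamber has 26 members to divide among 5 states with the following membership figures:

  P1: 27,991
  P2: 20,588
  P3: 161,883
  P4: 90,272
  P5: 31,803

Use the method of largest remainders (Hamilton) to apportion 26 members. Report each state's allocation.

P1 2, P2 2, P3 13, P4 7, P5 2

The standard divisor is 332537/26 ≈ 12789.885.
Standard quotas: P1 2.1885, P2 1.6097, P3 12.6571, P4 7.0581, P5 2.4866.
Lower quotas: P1 2, P2 1, P3 12, P4 7, P5 2 (sum 24, leaving 2 seats).
Remainders in descending order: P3 0.6571, P2 0.6097, P5 0.4866, P1 0.1885, P4 0.0581.
Largest remainders: P3, P2 receive the extra seats.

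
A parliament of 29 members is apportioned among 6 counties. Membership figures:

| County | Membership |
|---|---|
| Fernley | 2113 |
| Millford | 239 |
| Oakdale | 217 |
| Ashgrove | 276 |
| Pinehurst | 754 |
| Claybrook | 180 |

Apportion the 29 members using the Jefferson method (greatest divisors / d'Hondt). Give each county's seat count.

Fernley 17; Millford 2; Oakdale 1; Ashgrove 2; Pinehurst 6; Claybrook 1

Standard divisor 3779/29 ≈ 130.31; standard quotas: Fernley 16.215, Millford 1.834, Oakdale 1.665, Ashgrove 2.118, Pinehurst 5.786, Claybrook 1.381.
Rounding down gives 16, 1, 1, 2, 5, 1 = 26 seats, so the divisor must be adjusted.
With modified divisor 118: modified quotas Fernley 17.907, Millford 2.025, Oakdale 1.839, Ashgrove 2.339, Pinehurst 6.390, Claybrook 1.525.
Rounding down: Fernley 17, Millford 2, Oakdale 1, Ashgrove 2, Pinehurst 6, Claybrook 1 (total 29).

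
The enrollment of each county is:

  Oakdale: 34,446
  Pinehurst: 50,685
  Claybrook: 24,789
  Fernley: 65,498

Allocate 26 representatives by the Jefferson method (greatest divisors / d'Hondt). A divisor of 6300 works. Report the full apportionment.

With modified divisor 6300: modified quotas Oakdale 5.468, Pinehurst 8.045, Claybrook 3.935, Fernley 10.397.
Rounding down: Oakdale 5, Pinehurst 8, Claybrook 3, Fernley 10 (total 26).

Oakdale 5, Pinehurst 8, Claybrook 3, Fernley 10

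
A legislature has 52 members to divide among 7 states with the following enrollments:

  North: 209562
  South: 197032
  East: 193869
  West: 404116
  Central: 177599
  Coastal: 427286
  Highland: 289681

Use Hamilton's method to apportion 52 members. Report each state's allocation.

Total 1899145; standard divisor 1899145/52 ≈ 36522.019.
Standard quotas: North 5.7380, South 5.3949, East 5.3083, West 11.0650, Central 4.8628, Coastal 11.6994, Highland 7.9317.
Lower quotas: North 5, South 5, East 5, West 11, Central 4, Coastal 11, Highland 7 (sum 48, leaving 4 seats).
Remainders in descending order: Highland 0.9317, Central 0.8628, North 0.7380, Coastal 0.6994, South 0.3949, East 0.3083, West 0.0650.
Largest remainders: Highland, Central, North, Coastal receive the extra seats.

North=6, South=5, East=5, West=11, Central=5, Coastal=12, Highland=8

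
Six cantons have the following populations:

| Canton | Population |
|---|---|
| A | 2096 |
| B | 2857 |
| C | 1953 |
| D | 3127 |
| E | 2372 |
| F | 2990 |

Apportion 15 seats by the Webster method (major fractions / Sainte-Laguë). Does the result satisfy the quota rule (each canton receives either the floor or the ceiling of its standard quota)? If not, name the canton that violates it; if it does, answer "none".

none

Standard quotas: A 2.042, B 2.784, C 1.903, D 3.047, E 2.311, F 2.913.
Webster allocation: A 2, B 3, C 2, D 3, E 2, F 3.
Every allocation lies between the lower and upper quota.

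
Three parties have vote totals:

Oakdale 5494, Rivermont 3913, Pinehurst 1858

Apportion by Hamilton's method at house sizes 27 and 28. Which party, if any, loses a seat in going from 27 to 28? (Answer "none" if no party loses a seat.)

Pinehurst

At 27 seats: Oakdale 13, Rivermont 9, Pinehurst 5.
At 28 seats: Oakdale 14, Rivermont 10, Pinehurst 4.
Pinehurst drops from 5 to 4.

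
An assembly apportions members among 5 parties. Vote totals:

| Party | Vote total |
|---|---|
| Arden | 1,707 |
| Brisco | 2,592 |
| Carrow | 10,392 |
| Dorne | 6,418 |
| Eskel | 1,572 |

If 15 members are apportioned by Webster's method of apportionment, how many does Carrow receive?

7

Standard divisor 22681/15 ≈ 1512.067; standard quotas: Arden 1.129, Brisco 1.714, Carrow 6.873, Dorne 4.245, Eskel 1.040.
Rounding to the nearest integer gives Arden 1, Brisco 2, Carrow 7, Dorne 4, Eskel 1 — total 15, matching the house size, so no adjustment is needed.
Carrow receives 7.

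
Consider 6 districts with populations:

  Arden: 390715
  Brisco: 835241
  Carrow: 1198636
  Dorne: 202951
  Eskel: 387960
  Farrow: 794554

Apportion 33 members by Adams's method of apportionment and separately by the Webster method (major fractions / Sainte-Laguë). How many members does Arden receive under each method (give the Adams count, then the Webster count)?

Adams: Arden 4, Brisco 7, Carrow 10, Dorne 2, Eskel 3, Farrow 7.
Webster: Arden 3, Brisco 7, Carrow 11, Dorne 2, Eskel 3, Farrow 7.
Arden gets 4 under Adams and 3 under Webster.

4 and 3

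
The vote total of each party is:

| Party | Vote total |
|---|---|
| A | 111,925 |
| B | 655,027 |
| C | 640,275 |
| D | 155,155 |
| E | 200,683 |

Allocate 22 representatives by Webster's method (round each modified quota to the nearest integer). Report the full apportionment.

A 1, B 8, C 8, D 2, E 3

Standard divisor 1763065/22 ≈ 80139.318; standard quotas: A 1.397, B 8.174, C 7.990, D 1.936, E 2.504.
Rounding to the nearest integer gives A 1, B 8, C 8, D 2, E 3 — total 22, matching the house size, so no adjustment is needed.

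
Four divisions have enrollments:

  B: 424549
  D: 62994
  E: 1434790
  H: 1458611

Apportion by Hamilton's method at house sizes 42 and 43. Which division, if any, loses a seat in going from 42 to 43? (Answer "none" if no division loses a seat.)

At 42 seats: B 5, D 1, E 18, H 18.
At 43 seats: B 5, D 1, E 18, H 19.
No division's allocation decreased.

none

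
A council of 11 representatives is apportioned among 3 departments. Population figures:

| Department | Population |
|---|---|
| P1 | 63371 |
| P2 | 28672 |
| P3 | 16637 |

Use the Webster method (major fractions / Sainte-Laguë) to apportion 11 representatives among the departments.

P1: 6, P2: 3, P3: 2

Standard divisor 108680/11 ≈ 9880; standard quotas: P1 6.414, P2 2.902, P3 1.684.
Rounding to the nearest integer gives P1 6, P2 3, P3 2 — total 11, matching the house size, so no adjustment is needed.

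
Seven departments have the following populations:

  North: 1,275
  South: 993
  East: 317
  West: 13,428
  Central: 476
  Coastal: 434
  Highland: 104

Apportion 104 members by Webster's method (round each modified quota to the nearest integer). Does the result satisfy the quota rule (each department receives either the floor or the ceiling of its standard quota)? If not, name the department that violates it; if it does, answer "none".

West

Standard quotas: North 7.788, South 6.065, East 1.936, West 82.018, Central 2.907, Coastal 2.651, Highland 0.635.
Webster allocation: North 8, South 6, East 2, West 81, Central 3, Coastal 3, Highland 1.
West has quota 82.018 (lower 82, upper 83) but receives 81 — outside the quota interval.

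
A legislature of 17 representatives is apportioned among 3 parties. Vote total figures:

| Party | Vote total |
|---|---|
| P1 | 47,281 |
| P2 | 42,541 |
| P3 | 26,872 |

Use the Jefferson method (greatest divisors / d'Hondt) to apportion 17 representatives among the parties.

P1 7, P2 6, P3 4

Standard divisor 116694/17 ≈ 6864.353; standard quotas: P1 6.888, P2 6.197, P3 3.915.
Rounding down gives 6, 6, 3 = 15 seats, so the divisor must be adjusted.
With modified divisor 6400: modified quotas P1 7.388, P2 6.647, P3 4.199.
Rounding down: P1 7, P2 6, P3 4 (total 17).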